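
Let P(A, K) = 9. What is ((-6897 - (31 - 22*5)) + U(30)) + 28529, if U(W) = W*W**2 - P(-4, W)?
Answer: 48702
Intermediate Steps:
U(W) = -9 + W**3 (U(W) = W*W**2 - 1*9 = W**3 - 9 = -9 + W**3)
((-6897 - (31 - 22*5)) + U(30)) + 28529 = ((-6897 - (31 - 22*5)) + (-9 + 30**3)) + 28529 = ((-6897 - (31 - 110)) + (-9 + 27000)) + 28529 = ((-6897 - 1*(-79)) + 26991) + 28529 = ((-6897 + 79) + 26991) + 28529 = (-6818 + 26991) + 28529 = 20173 + 28529 = 48702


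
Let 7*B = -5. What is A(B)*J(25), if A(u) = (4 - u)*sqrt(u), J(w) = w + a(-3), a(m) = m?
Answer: 726*I*sqrt(35)/49 ≈ 87.655*I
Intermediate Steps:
B = -5/7 (B = (1/7)*(-5) = -5/7 ≈ -0.71429)
J(w) = -3 + w (J(w) = w - 3 = -3 + w)
A(u) = sqrt(u)*(4 - u)
A(B)*J(25) = (sqrt(-5/7)*(4 - 1*(-5/7)))*(-3 + 25) = ((I*sqrt(35)/7)*(4 + 5/7))*22 = ((I*sqrt(35)/7)*(33/7))*22 = (33*I*sqrt(35)/49)*22 = 726*I*sqrt(35)/49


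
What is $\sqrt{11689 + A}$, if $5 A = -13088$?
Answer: $\frac{\sqrt{226785}}{5} \approx 95.244$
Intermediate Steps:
$A = - \frac{13088}{5}$ ($A = \frac{1}{5} \left(-13088\right) = - \frac{13088}{5} \approx -2617.6$)
$\sqrt{11689 + A} = \sqrt{11689 - \frac{13088}{5}} = \sqrt{\frac{45357}{5}} = \frac{\sqrt{226785}}{5}$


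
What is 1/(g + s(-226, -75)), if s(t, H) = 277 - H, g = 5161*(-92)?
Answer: -1/474460 ≈ -2.1077e-6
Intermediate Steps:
g = -474812
1/(g + s(-226, -75)) = 1/(-474812 + (277 - 1*(-75))) = 1/(-474812 + (277 + 75)) = 1/(-474812 + 352) = 1/(-474460) = -1/474460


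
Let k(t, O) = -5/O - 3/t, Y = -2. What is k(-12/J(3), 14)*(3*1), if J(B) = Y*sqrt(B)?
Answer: -15/14 - 3*sqrt(3)/2 ≈ -3.6695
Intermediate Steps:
J(B) = -2*sqrt(B)
k(-12/J(3), 14)*(3*1) = (-5/14 - 3*sqrt(3)/6)*(3*1) = (-5*1/14 - 3*sqrt(3)/6)*3 = (-5/14 - 3*sqrt(3)/6)*3 = (-5/14 - sqrt(3)/2)*3 = -15/14 - 3*sqrt(3)/2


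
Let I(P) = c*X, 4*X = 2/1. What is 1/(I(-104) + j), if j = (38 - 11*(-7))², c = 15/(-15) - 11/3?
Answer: 3/39668 ≈ 7.5628e-5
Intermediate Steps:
X = ½ (X = (2/1)/4 = (2*1)/4 = (¼)*2 = ½ ≈ 0.50000)
c = -14/3 (c = 15*(-1/15) - 11*⅓ = -1 - 11/3 = -14/3 ≈ -4.6667)
I(P) = -7/3 (I(P) = -14/3*½ = -7/3)
j = 13225 (j = (38 + 77)² = 115² = 13225)
1/(I(-104) + j) = 1/(-7/3 + 13225) = 1/(39668/3) = 3/39668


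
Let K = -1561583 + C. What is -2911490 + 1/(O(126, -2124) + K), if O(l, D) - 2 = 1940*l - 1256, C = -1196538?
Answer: -7322208103151/2514935 ≈ -2.9115e+6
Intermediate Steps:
O(l, D) = -1254 + 1940*l (O(l, D) = 2 + (1940*l - 1256) = 2 + (-1256 + 1940*l) = -1254 + 1940*l)
K = -2758121 (K = -1561583 - 1196538 = -2758121)
-2911490 + 1/(O(126, -2124) + K) = -2911490 + 1/((-1254 + 1940*126) - 2758121) = -2911490 + 1/((-1254 + 244440) - 2758121) = -2911490 + 1/(243186 - 2758121) = -2911490 + 1/(-2514935) = -2911490 - 1/2514935 = -7322208103151/2514935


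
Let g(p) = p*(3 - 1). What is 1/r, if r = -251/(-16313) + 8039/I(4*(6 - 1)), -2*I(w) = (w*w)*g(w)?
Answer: -130504000/129132207 ≈ -1.0106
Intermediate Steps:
g(p) = 2*p (g(p) = p*2 = 2*p)
I(w) = -w³ (I(w) = -w*w*2*w/2 = -w²*2*w/2 = -w³)
r = -129132207/130504000 (r = -251/(-16313) + 8039/((-(4*(6 - 1))³)) = -251*(-1/16313) + 8039/((-(4*5)³)) = 251/16313 + 8039/((-1*20³)) = 251/16313 + 8039/((-1*8000)) = 251/16313 + 8039/(-8000) = 251/16313 + 8039*(-1/8000) = 251/16313 - 8039/8000 = -129132207/130504000 ≈ -0.98949)
1/r = 1/(-129132207/130504000) = -130504000/129132207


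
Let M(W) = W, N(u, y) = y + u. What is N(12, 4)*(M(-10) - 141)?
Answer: -2416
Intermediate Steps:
N(u, y) = u + y
N(12, 4)*(M(-10) - 141) = (12 + 4)*(-10 - 141) = 16*(-151) = -2416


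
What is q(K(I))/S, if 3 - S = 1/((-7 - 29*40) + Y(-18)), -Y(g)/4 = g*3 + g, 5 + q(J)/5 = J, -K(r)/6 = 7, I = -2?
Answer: -206565/2638 ≈ -78.304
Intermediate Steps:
K(r) = -42 (K(r) = -6*7 = -42)
q(J) = -25 + 5*J
Y(g) = -16*g (Y(g) = -4*(g*3 + g) = -4*(3*g + g) = -16*g)
S = 2638/879 (S = 3 - 1/((-7 - 29*40) - 16*(-18)) = 3 - 1/((-7 - 1160) + 288) = 3 - 1/(-1167 + 288) = 3 - 1/(-879) = 3 - 1*(-1/879) = 3 + 1/879 = 2638/879 ≈ 3.0011)
q(K(I))/S = (-25 + 5*(-42))/(2638/879) = (-25 - 210)*(879/2638) = -235*879/2638 = -206565/2638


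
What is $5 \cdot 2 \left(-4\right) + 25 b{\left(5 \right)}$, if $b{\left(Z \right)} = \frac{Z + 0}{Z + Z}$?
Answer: $- \frac{55}{2} \approx -27.5$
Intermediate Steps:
$b{\left(Z \right)} = \frac{1}{2}$ ($b{\left(Z \right)} = \frac{Z}{2 Z} = Z \frac{1}{2 Z} = \frac{1}{2}$)
$5 \cdot 2 \left(-4\right) + 25 b{\left(5 \right)} = 5 \cdot 2 \left(-4\right) + 25 \cdot \frac{1}{2} = 10 \left(-4\right) + \frac{25}{2} = -40 + \frac{25}{2} = - \frac{55}{2}$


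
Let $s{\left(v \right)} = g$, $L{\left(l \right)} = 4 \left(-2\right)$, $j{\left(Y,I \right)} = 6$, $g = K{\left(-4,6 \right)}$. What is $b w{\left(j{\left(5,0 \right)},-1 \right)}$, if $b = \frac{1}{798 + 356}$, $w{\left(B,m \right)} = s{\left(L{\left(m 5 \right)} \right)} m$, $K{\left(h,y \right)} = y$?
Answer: $- \frac{3}{577} \approx -0.0051993$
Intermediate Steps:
$g = 6$
$L{\left(l \right)} = -8$
$s{\left(v \right)} = 6$
$w{\left(B,m \right)} = 6 m$
$b = \frac{1}{1154} \approx 0.00086655$
$b w{\left(j{\left(5,0 \right)},-1 \right)} = \frac{6 \left(-1\right)}{1154} = \frac{1}{1154} \left(-6\right) = - \frac{3}{577}$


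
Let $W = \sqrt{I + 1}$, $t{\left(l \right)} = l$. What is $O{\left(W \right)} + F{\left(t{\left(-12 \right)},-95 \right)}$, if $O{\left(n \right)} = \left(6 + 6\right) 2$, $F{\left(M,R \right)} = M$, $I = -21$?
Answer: $12$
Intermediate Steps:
$W = 2 i \sqrt{5}$ ($W = \sqrt{-21 + 1} = \sqrt{-20} = 2 i \sqrt{5} \approx 4.4721 i$)
$O{\left(n \right)} = 24$ ($O{\left(n \right)} = 12 \cdot 2 = 24$)
$O{\left(W \right)} + F{\left(t{\left(-12 \right)},-95 \right)} = 24 - 12 = 12$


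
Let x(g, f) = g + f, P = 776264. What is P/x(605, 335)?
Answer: 194066/235 ≈ 825.81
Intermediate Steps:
x(g, f) = f + g
P/x(605, 335) = 776264/(335 + 605) = 776264/940 = 776264*(1/940) = 194066/235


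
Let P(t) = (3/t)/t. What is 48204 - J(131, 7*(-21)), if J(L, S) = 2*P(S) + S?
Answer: 348272251/7203 ≈ 48351.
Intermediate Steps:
P(t) = 3/t²
J(L, S) = S + 6/S² (J(L, S) = 2*(3/S²) + S = 6/S² + S = S + 6/S²)
48204 - J(131, 7*(-21)) = 48204 - (7*(-21) + 6/(7*(-21))²) = 48204 - (-147 + 6/(-147)²) = 48204 - (-147 + 6*(1/21609)) = 48204 - (-147 + 2/7203) = 48204 - 1*(-1058839/7203) = 48204 + 1058839/7203 = 348272251/7203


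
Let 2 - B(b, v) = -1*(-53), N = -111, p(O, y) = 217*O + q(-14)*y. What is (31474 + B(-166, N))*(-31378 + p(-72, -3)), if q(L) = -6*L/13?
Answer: -19208188594/13 ≈ -1.4776e+9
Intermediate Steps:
q(L) = -6*L/13 (q(L) = -6*L*(1/13) = -6*L/13)
p(O, y) = 217*O + 84*y/13 (p(O, y) = 217*O + (-6/13*(-14))*y = 217*O + 84*y/13)
B(b, v) = -51 (B(b, v) = 2 - (-1)*(-53) = 2 - 1*53 = 2 - 53 = -51)
(31474 + B(-166, N))*(-31378 + p(-72, -3)) = (31474 - 51)*(-31378 + (217*(-72) + (84/13)*(-3))) = 31423*(-31378 + (-15624 - 252/13)) = 31423*(-31378 - 203364/13) = 31423*(-611278/13) = -19208188594/13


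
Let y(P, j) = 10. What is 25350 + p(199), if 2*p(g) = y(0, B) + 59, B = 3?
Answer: 50769/2 ≈ 25385.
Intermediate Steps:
p(g) = 69/2 (p(g) = (10 + 59)/2 = (½)*69 = 69/2)
25350 + p(199) = 25350 + 69/2 = 50769/2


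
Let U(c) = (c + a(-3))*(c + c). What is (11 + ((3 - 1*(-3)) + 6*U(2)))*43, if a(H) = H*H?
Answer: 12083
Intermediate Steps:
a(H) = H**2
U(c) = 2*c*(9 + c) (U(c) = (c + (-3)**2)*(c + c) = (c + 9)*(2*c) = (9 + c)*(2*c) = 2*c*(9 + c))
(11 + ((3 - 1*(-3)) + 6*U(2)))*43 = (11 + ((3 - 1*(-3)) + 6*(2*2*(9 + 2))))*43 = (11 + ((3 + 3) + 6*(2*2*11)))*43 = (11 + (6 + 6*44))*43 = (11 + (6 + 264))*43 = (11 + 270)*43 = 281*43 = 12083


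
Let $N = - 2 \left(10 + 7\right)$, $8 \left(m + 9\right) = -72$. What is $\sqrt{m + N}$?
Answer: $2 i \sqrt{13} \approx 7.2111 i$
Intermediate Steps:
$m = -18$ ($m = -9 + \frac{1}{8} \left(-72\right) = -9 - 9 = -18$)
$N = -34$ ($N = \left(-2\right) 17 = -34$)
$\sqrt{m + N} = \sqrt{-18 - 34} = \sqrt{-52} = 2 i \sqrt{13}$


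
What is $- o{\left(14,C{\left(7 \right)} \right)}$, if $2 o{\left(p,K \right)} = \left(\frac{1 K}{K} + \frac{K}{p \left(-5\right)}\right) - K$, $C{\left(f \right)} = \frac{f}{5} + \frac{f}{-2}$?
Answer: $- \frac{313}{200} \approx -1.565$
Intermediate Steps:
$C{\left(f \right)} = - \frac{3 f}{10}$ ($C{\left(f \right)} = f \frac{1}{5} + f \left(- \frac{1}{2}\right) = \frac{f}{5} - \frac{f}{2} = - \frac{3 f}{10}$)
$o{\left(p,K \right)} = \frac{1}{2} - \frac{K}{2} - \frac{K}{10 p}$ ($o{\left(p,K \right)} = \frac{\left(\frac{1 K}{K} + \frac{K}{p \left(-5\right)}\right) - K}{2} = \frac{\left(\frac{K}{K} + \frac{K}{\left(-5\right) p}\right) - K}{2} = \frac{\left(1 + K \left(- \frac{1}{5 p}\right)\right) - K}{2} = \frac{\left(1 - \frac{K}{5 p}\right) - K}{2} = \frac{1 - K - \frac{K}{5 p}}{2} = \frac{1}{2} - \frac{K}{2} - \frac{K}{10 p}$)
$- o{\left(14,C{\left(7 \right)} \right)} = - (\frac{1}{2} - \frac{\left(- \frac{3}{10}\right) 7}{2} - \frac{\left(- \frac{3}{10}\right) 7}{10 \cdot 14}) = - (\frac{1}{2} - - \frac{21}{20} - \left(- \frac{21}{100}\right) \frac{1}{14}) = - (\frac{1}{2} + \frac{21}{20} + \frac{3}{200}) = \left(-1\right) \frac{313}{200} = - \frac{313}{200}$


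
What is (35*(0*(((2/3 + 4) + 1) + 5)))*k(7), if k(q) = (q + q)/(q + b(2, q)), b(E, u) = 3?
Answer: 0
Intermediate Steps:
k(q) = 2*q/(3 + q) (k(q) = (q + q)/(q + 3) = (2*q)/(3 + q) = 2*q/(3 + q))
(35*(0*(((2/3 + 4) + 1) + 5)))*k(7) = (35*(0*(((2/3 + 4) + 1) + 5)))*(2*7/(3 + 7)) = (35*(0*(((2*(1/3) + 4) + 1) + 5)))*(2*7/10) = (35*(0*(((2/3 + 4) + 1) + 5)))*(2*7*(1/10)) = (35*(0*((14/3 + 1) + 5)))*(7/5) = (35*(0*(17/3 + 5)))*(7/5) = (35*(0*(32/3)))*(7/5) = (35*0)*(7/5) = 0*(7/5) = 0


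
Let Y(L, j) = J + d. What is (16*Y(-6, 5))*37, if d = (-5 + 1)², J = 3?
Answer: 11248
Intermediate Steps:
d = 16 (d = (-4)² = 16)
Y(L, j) = 19 (Y(L, j) = 3 + 16 = 19)
(16*Y(-6, 5))*37 = (16*19)*37 = 304*37 = 11248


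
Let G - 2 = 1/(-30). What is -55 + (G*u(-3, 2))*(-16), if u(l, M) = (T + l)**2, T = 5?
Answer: -2713/15 ≈ -180.87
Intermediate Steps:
u(l, M) = (5 + l)**2
G = 59/30 (G = 2 + 1/(-30) = 2 - 1/30 = 59/30 ≈ 1.9667)
-55 + (G*u(-3, 2))*(-16) = -55 + (59*(5 - 3)**2/30)*(-16) = -55 + ((59/30)*2**2)*(-16) = -55 + ((59/30)*4)*(-16) = -55 + (118/15)*(-16) = -55 - 1888/15 = -2713/15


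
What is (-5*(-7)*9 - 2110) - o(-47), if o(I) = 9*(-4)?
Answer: -1759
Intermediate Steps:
o(I) = -36
(-5*(-7)*9 - 2110) - o(-47) = (-5*(-7)*9 - 2110) - 1*(-36) = (35*9 - 2110) + 36 = (315 - 2110) + 36 = -1795 + 36 = -1759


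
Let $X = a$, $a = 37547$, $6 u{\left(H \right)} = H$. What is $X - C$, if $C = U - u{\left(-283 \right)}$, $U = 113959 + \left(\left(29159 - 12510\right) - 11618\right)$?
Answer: $- \frac{488941}{6} \approx -81490.0$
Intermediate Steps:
$u{\left(H \right)} = \frac{H}{6}$
$X = 37547$
$U = 118990$ ($U = 113959 + \left(16649 - 11618\right) = 113959 + 5031 = 118990$)
$C = \frac{714223}{6}$ ($C = 118990 - \frac{1}{6} \left(-283\right) = 118990 - - \frac{283}{6} = 118990 + \frac{283}{6} = \frac{714223}{6} \approx 1.1904 \cdot 10^{5}$)
$X - C = 37547 - \frac{714223}{6} = - \frac{488941}{6}$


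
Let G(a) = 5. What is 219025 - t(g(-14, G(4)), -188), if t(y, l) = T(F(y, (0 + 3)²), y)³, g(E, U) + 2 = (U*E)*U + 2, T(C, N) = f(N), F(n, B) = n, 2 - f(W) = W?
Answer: -43395183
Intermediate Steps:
f(W) = 2 - W
T(C, N) = 2 - N
g(E, U) = E*U² (g(E, U) = -2 + ((U*E)*U + 2) = -2 + ((E*U)*U + 2) = -2 + (E*U² + 2) = -2 + (2 + E*U²) = E*U²)
t(y, l) = (2 - y)³
219025 - t(g(-14, G(4)), -188) = 219025 - (-1)*(-2 - 14*5²)³ = 219025 - (-1)*(-2 - 14*25)³ = 219025 - (-1)*(-2 - 350)³ = 219025 - (-1)*(-352)³ = 219025 - (-1)*(-43614208) = 219025 - 1*43614208 = 219025 - 43614208 = -43395183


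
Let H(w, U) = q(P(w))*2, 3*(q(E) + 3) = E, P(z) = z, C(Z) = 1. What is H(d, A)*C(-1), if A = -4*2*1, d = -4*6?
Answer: -22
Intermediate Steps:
d = -24
q(E) = -3 + E/3
A = -8 (A = -8*1 = -8)
H(w, U) = -6 + 2*w/3 (H(w, U) = (-3 + w/3)*2 = -6 + 2*w/3)
H(d, A)*C(-1) = (-6 + (2/3)*(-24))*1 = (-6 - 16)*1 = -22*1 = -22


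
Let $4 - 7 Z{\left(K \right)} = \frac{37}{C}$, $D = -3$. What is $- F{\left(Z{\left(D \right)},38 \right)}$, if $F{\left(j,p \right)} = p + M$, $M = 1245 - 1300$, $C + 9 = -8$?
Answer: $17$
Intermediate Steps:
$C = -17$ ($C = -9 - 8 = -17$)
$M = -55$ ($M = 1245 - 1300 = -55$)
$Z{\left(K \right)} = \frac{15}{17}$ ($Z{\left(K \right)} = \frac{4}{7} - \frac{37 \frac{1}{-17}}{7} = \frac{4}{7} - \frac{37 \left(- \frac{1}{17}\right)}{7} = \frac{4}{7} - - \frac{37}{119} = \frac{4}{7} + \frac{37}{119} = \frac{15}{17}$)
$F{\left(j,p \right)} = -55 + p$ ($F{\left(j,p \right)} = p - 55 = -55 + p$)
$- F{\left(Z{\left(D \right)},38 \right)} = - (-55 + 38) = \left(-1\right) \left(-17\right) = 17$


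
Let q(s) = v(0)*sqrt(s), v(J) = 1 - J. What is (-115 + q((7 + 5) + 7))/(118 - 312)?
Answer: 115/194 - sqrt(19)/194 ≈ 0.57032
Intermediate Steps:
q(s) = sqrt(s) (q(s) = (1 - 1*0)*sqrt(s) = (1 + 0)*sqrt(s) = 1*sqrt(s) = sqrt(s))
(-115 + q((7 + 5) + 7))/(118 - 312) = (-115 + sqrt((7 + 5) + 7))/(118 - 312) = (-115 + sqrt(12 + 7))/(-194) = (-115 + sqrt(19))*(-1/194) = 115/194 - sqrt(19)/194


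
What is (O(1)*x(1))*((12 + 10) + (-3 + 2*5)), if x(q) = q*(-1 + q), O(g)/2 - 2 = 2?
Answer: 0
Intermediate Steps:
O(g) = 8 (O(g) = 4 + 2*2 = 4 + 4 = 8)
(O(1)*x(1))*((12 + 10) + (-3 + 2*5)) = (8*(1*(-1 + 1)))*((12 + 10) + (-3 + 2*5)) = (8*(1*0))*(22 + (-3 + 10)) = (8*0)*(22 + 7) = 0*29 = 0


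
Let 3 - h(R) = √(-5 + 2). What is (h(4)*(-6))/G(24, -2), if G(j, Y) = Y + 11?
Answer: -2 + 2*I*√3/3 ≈ -2.0 + 1.1547*I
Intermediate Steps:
h(R) = 3 - I*√3 (h(R) = 3 - √(-5 + 2) = 3 - √(-3) = 3 - I*√3)
G(j, Y) = 11 + Y
(h(4)*(-6))/G(24, -2) = ((3 - I*√3)*(-6))/(11 - 2) = (-18 + 6*I*√3)/9 = (-18 + 6*I*√3)*(⅑) = -2 + 2*I*√3/3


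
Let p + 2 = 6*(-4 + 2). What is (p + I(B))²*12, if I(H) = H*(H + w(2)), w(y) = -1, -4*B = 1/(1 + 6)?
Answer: 359510427/153664 ≈ 2339.6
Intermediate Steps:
B = -1/28 (B = -1/(4*(1 + 6)) = -¼/7 = -¼*⅐ = -1/28 ≈ -0.035714)
p = -14 (p = -2 + 6*(-4 + 2) = -2 + 6*(-2) = -2 - 12 = -14)
I(H) = H*(-1 + H) (I(H) = H*(H - 1) = H*(-1 + H))
(p + I(B))²*12 = (-14 - (-1 - 1/28)/28)²*12 = (-14 - 1/28*(-29/28))²*12 = (-14 + 29/784)²*12 = (-10947/784)²*12 = (119836809/614656)*12 = 359510427/153664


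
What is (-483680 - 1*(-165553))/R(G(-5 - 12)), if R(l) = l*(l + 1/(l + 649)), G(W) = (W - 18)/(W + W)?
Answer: -8127749100012/27114185 ≈ -2.9976e+5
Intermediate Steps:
G(W) = (-18 + W)/(2*W) (G(W) = (-18 + W)/((2*W)) = (-18 + W)*(1/(2*W)) = (-18 + W)/(2*W))
R(l) = l*(l + 1/(649 + l))
(-483680 - 1*(-165553))/R(G(-5 - 12)) = (-483680 - 1*(-165553))/((((-18 + (-5 - 12))/(2*(-5 - 12)))*(1 + ((-18 + (-5 - 12))/(2*(-5 - 12)))**2 + 649*((-18 + (-5 - 12))/(2*(-5 - 12))))/(649 + (-18 + (-5 - 12))/(2*(-5 - 12))))) = (-483680 + 165553)/((((1/2)*(-18 - 17)/(-17))*(1 + ((1/2)*(-18 - 17)/(-17))**2 + 649*((1/2)*(-18 - 17)/(-17)))/(649 + (1/2)*(-18 - 17)/(-17)))) = -318127*34*(649 + (1/2)*(-1/17)*(-35))/(35*(1 + ((1/2)*(-1/17)*(-35))**2 + 649*((1/2)*(-1/17)*(-35)))) = -318127*34*(649 + 35/34)/(35*(1 + (35/34)**2 + 649*(35/34))) = -318127*22101/(35*(1 + 1225/1156 + 22715/34)) = -318127/((35/34)*(34/22101)*(774691/1156)) = -318127/27114185/25548756 = -318127*25548756/27114185 = -8127749100012/27114185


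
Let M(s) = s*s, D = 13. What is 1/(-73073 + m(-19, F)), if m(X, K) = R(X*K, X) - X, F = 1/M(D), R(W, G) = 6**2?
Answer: -1/73018 ≈ -1.3695e-5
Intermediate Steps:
R(W, G) = 36
M(s) = s**2
F = 1/169 (F = 1/(13**2) = 1/169 ≈ 0.0059172)
m(X, K) = 36 - X
1/(-73073 + m(-19, F)) = 1/(-73073 + (36 - 1*(-19))) = 1/(-73073 + (36 + 19)) = 1/(-73073 + 55) = 1/(-73018) = -1/73018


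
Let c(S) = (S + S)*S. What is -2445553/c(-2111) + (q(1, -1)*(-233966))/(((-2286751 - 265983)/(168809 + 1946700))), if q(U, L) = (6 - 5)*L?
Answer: -2205691190937970725/11375802131614 ≈ -1.9389e+5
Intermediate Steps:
c(S) = 2*S² (c(S) = (2*S)*S = 2*S²)
q(U, L) = L (q(U, L) = 1*L = L)
-2445553/c(-2111) + (q(1, -1)*(-233966))/(((-2286751 - 265983)/(168809 + 1946700))) = -2445553/(2*(-2111)²) + (-1*(-233966))/(((-2286751 - 265983)/(168809 + 1946700))) = -2445553/(2*4456321) + 233966/((-2552734/2115509)) = -2445553/8912642 + 233966/((-2552734*1/2115509)) = -2445553*1/8912642 + 233966/(-2552734/2115509) = -2445553/8912642 + 233966*(-2115509/2552734) = -2445553/8912642 - 247478589347/1276367 = -2205691190937970725/11375802131614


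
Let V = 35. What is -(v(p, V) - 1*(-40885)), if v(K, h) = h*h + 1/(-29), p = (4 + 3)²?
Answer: -1221189/29 ≈ -42110.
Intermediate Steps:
p = 49 (p = 7² = 49)
v(K, h) = -1/29 + h² (v(K, h) = h² - 1/29 = -1/29 + h²)
-(v(p, V) - 1*(-40885)) = -((-1/29 + 35²) - 1*(-40885)) = -((-1/29 + 1225) + 40885) = -(35524/29 + 40885) = -1*1221189/29 = -1221189/29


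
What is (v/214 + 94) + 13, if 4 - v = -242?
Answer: 11572/107 ≈ 108.15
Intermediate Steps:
v = 246 (v = 4 - 1*(-242) = 4 + 242 = 246)
(v/214 + 94) + 13 = (246/214 + 94) + 13 = (246*(1/214) + 94) + 13 = (123/107 + 94) + 13 = 10181/107 + 13 = 11572/107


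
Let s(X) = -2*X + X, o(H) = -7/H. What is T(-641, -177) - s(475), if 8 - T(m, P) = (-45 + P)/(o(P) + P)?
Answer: 7544616/15661 ≈ 481.75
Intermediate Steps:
s(X) = -X
T(m, P) = 8 - (-45 + P)/(P - 7/P) (T(m, P) = 8 - (-45 + P)/(-7/P + P) = 8 - (-45 + P)/(P - 7/P))
T(-641, -177) - s(475) = (-56 - 177*(45 + 7*(-177)))/(-7 + (-177)**2) - (-1)*475 = (-56 - 177*(45 - 1239))/(-7 + 31329) - 1*(-475) = (-56 - 177*(-1194))/31322 + 475 = (-56 + 211338)/31322 + 475 = (1/31322)*211282 + 475 = 105641/15661 + 475 = 7544616/15661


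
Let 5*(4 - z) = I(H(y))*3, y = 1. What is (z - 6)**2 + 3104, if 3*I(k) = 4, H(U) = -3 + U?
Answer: 77796/25 ≈ 3111.8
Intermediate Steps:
I(k) = 4/3 (I(k) = (1/3)*4 = 4/3)
z = 16/5 (z = 4 - 4*3/15 = 4 - 1/5*4 = 4 - 4/5 = 16/5 ≈ 3.2000)
(z - 6)**2 + 3104 = (16/5 - 6)**2 + 3104 = (-14/5)**2 + 3104 = 196/25 + 3104 = 77796/25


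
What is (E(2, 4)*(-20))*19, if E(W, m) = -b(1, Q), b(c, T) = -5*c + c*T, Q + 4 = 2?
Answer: -2660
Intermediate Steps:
Q = -2 (Q = -4 + 2 = -2)
b(c, T) = -5*c + T*c
E(W, m) = 7 (E(W, m) = -(-5 - 2) = -(-7) = -1*(-7) = 7)
(E(2, 4)*(-20))*19 = (7*(-20))*19 = -140*19 = -2660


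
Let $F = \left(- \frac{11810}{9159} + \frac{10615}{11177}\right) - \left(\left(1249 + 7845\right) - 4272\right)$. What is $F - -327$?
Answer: $- \frac{460188570370}{102370143} \approx -4495.3$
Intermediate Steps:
$F = - \frac{493663607131}{102370143}$ ($F = \left(\left(-11810\right) \frac{1}{9159} + 10615 \cdot \frac{1}{11177}\right) - \left(9094 - 4272\right) = \left(- \frac{11810}{9159} + \frac{10615}{11177}\right) - 4822 = - \frac{34777585}{102370143} - 4822 = - \frac{493663607131}{102370143} \approx -4822.3$)
$F - -327 = - \frac{493663607131}{102370143} - -327 = - \frac{493663607131}{102370143} + 327 = - \frac{460188570370}{102370143}$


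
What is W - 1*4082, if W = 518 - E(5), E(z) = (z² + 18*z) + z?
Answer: -3684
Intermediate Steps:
E(z) = z² + 19*z
W = 398 (W = 518 - 5*(19 + 5) = 518 - 5*24 = 518 - 1*120 = 518 - 120 = 398)
W - 1*4082 = 398 - 1*4082 = 398 - 4082 = -3684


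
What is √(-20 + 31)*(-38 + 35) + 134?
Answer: 134 - 3*√11 ≈ 124.05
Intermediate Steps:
√(-20 + 31)*(-38 + 35) + 134 = √11*(-3) + 134 = -3*√11 + 134 = 134 - 3*√11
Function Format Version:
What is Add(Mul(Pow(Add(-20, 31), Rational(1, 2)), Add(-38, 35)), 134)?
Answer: Add(134, Mul(-3, Pow(11, Rational(1, 2)))) ≈ 124.05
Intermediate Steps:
Add(Mul(Pow(Add(-20, 31), Rational(1, 2)), Add(-38, 35)), 134) = Add(Mul(Pow(11, Rational(1, 2)), -3), 134) = Add(Mul(-3, Pow(11, Rational(1, 2))), 134) = Add(134, Mul(-3, Pow(11, Rational(1, 2))))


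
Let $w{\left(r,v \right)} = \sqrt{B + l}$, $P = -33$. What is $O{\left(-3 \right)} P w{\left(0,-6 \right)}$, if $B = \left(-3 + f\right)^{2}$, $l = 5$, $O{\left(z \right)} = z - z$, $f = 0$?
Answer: $0$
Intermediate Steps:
$O{\left(z \right)} = 0$
$B = 9$ ($B = \left(-3 + 0\right)^{2} = \left(-3\right)^{2} = 9$)
$w{\left(r,v \right)} = \sqrt{14}$ ($w{\left(r,v \right)} = \sqrt{9 + 5} = \sqrt{14}$)
$O{\left(-3 \right)} P w{\left(0,-6 \right)} = 0 \left(-33\right) \sqrt{14} = 0 \sqrt{14} = 0$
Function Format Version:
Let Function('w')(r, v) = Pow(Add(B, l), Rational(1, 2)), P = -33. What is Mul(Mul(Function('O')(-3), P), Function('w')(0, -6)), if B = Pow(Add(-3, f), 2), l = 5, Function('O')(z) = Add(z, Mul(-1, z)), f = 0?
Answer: 0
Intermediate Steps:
Function('O')(z) = 0
B = 9 (B = Pow(Add(-3, 0), 2) = Pow(-3, 2) = 9)
Function('w')(r, v) = Pow(14, Rational(1, 2)) (Function('w')(r, v) = Pow(Add(9, 5), Rational(1, 2)) = Pow(14, Rational(1, 2)))
Mul(Mul(Function('O')(-3), P), Function('w')(0, -6)) = Mul(Mul(0, -33), Pow(14, Rational(1, 2))) = Mul(0, Pow(14, Rational(1, 2))) = 0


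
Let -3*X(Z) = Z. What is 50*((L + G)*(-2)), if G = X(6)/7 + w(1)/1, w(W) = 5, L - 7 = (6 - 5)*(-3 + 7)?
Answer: -11000/7 ≈ -1571.4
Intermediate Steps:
L = 11 (L = 7 + (6 - 5)*(-3 + 7) = 7 + 1*4 = 7 + 4 = 11)
X(Z) = -Z/3
G = 33/7 (G = -1/3*6/7 + 5/1 = -2*1/7 + 5*1 = -2/7 + 5 = 33/7 ≈ 4.7143)
50*((L + G)*(-2)) = 50*((11 + 33/7)*(-2)) = 50*((110/7)*(-2)) = 50*(-220/7) = -11000/7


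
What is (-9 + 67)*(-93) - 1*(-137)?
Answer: -5257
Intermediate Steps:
(-9 + 67)*(-93) - 1*(-137) = 58*(-93) + 137 = -5394 + 137 = -5257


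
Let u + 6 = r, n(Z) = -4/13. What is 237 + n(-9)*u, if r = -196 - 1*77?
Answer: 4197/13 ≈ 322.85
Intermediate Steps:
r = -273 (r = -196 - 77 = -273)
n(Z) = -4/13 (n(Z) = -4*1/13 = -4/13)
u = -279 (u = -6 - 273 = -279)
237 + n(-9)*u = 237 - 4/13*(-279) = 237 + 1116/13 = 4197/13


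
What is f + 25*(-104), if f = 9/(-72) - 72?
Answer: -21377/8 ≈ -2672.1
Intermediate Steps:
f = -577/8 (f = 9*(-1/72) - 72 = -⅛ - 72 = -577/8 ≈ -72.125)
f + 25*(-104) = -577/8 + 25*(-104) = -577/8 - 2600 = -21377/8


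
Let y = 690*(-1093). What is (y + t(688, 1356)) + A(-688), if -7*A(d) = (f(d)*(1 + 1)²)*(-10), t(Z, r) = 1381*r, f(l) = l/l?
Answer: 7829302/7 ≈ 1.1185e+6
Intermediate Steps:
f(l) = 1
A(d) = 40/7 (A(d) = -1*(1 + 1)²*(-10)/7 = -1*2²*(-10)/7 = -1*4*(-10)/7 = -4*(-10)/7 = -⅐*(-40) = 40/7)
y = -754170
(y + t(688, 1356)) + A(-688) = (-754170 + 1381*1356) + 40/7 = (-754170 + 1872636) + 40/7 = 1118466 + 40/7 = 7829302/7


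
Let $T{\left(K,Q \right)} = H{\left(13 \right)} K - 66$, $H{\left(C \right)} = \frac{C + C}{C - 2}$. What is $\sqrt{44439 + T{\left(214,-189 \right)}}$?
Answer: $\frac{29 \sqrt{6457}}{11} \approx 211.85$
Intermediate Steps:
$H{\left(C \right)} = \frac{2 C}{-2 + C}$
$T{\left(K,Q \right)} = -66 + \frac{26 K}{11}$ ($T{\left(K,Q \right)} = 2 \cdot 13 \frac{1}{-2 + 13} K - 66 = 2 \cdot 13 \cdot \frac{1}{11} K - 66 = \frac{26 K}{11} - 66 = -66 + \frac{26 K}{11}$)
$\sqrt{44439 + T{\left(214,-189 \right)}} = \sqrt{44439 + \left(-66 + \frac{26}{11} \cdot 214\right)} = \sqrt{44439 + \left(-66 + \frac{5564}{11}\right)} = \sqrt{44439 + \frac{4838}{11}} = \sqrt{\frac{493667}{11}} = \frac{29 \sqrt{6457}}{11}$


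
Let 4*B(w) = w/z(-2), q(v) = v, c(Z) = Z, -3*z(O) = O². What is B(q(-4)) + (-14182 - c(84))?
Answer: -57061/4 ≈ -14265.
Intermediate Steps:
z(O) = -O²/3
B(w) = -3*w/16 (B(w) = (w/((-⅓*(-2)²)))/4 = (w/((-⅓*4)))/4 = (w/(-4/3))/4 = (w*(-¾))/4 = (-3*w/4)/4 = -3*w/16)
B(q(-4)) + (-14182 - c(84)) = -3/16*(-4) + (-14182 - 1*84) = ¾ + (-14182 - 84) = ¾ - 14266 = -57061/4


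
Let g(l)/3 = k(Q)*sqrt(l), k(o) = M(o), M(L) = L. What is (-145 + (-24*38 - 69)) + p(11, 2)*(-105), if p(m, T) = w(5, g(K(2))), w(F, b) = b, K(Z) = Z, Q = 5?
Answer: -1126 - 1575*sqrt(2) ≈ -3353.4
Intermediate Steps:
k(o) = o
g(l) = 15*sqrt(l) (g(l) = 3*(5*sqrt(l)) = 15*sqrt(l))
p(m, T) = 15*sqrt(2)
(-145 + (-24*38 - 69)) + p(11, 2)*(-105) = (-145 + (-24*38 - 69)) + (15*sqrt(2))*(-105) = (-145 + (-912 - 69)) - 1575*sqrt(2) = (-145 - 981) - 1575*sqrt(2) = -1126 - 1575*sqrt(2)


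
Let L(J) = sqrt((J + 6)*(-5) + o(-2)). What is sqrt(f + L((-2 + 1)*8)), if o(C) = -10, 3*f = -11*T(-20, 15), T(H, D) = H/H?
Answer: I*sqrt(33)/3 ≈ 1.9149*I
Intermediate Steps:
T(H, D) = 1
f = -11/3 (f = (-11*1)/3 = (1/3)*(-11) = -11/3 ≈ -3.6667)
L(J) = sqrt(-40 - 5*J) (L(J) = sqrt((J + 6)*(-5) - 10) = sqrt((6 + J)*(-5) - 10) = sqrt((-30 - 5*J) - 10) = sqrt(-40 - 5*J))
sqrt(f + L((-2 + 1)*8)) = sqrt(-11/3 + sqrt(-40 - 5*(-2 + 1)*8)) = sqrt(-11/3 + sqrt(-40 - (-5)*8)) = sqrt(-11/3 + sqrt(-40 - 5*(-8))) = sqrt(-11/3 + sqrt(-40 + 40)) = sqrt(-11/3 + sqrt(0)) = sqrt(-11/3 + 0) = sqrt(-11/3) = I*sqrt(33)/3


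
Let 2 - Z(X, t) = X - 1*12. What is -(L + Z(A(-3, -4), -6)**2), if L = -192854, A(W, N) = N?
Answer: 192530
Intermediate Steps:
Z(X, t) = 14 - X (Z(X, t) = 2 - (X - 1*12) = 2 - (X - 12) = 2 - (-12 + X) = 2 + (12 - X) = 14 - X)
-(L + Z(A(-3, -4), -6)**2) = -(-192854 + (14 - 1*(-4))**2) = -(-192854 + (14 + 4)**2) = -(-192854 + 18**2) = -(-192854 + 324) = -1*(-192530) = 192530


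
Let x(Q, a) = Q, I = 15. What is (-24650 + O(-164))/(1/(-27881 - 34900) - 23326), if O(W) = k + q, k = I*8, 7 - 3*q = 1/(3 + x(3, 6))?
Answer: 9239249573/8786577642 ≈ 1.0515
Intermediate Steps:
q = 41/18 (q = 7/3 - 1/(3*(3 + 3)) = 7/3 - ⅓/6 = 7/3 - ⅓*⅙ = 7/3 - 1/18 = 41/18 ≈ 2.2778)
k = 120 (k = 15*8 = 120)
O(W) = 2201/18 (O(W) = 120 + 41/18 = 2201/18)
(-24650 + O(-164))/(1/(-27881 - 34900) - 23326) = (-24650 + 2201/18)/(1/(-27881 - 34900) - 23326) = -441499/(18*(1/(-62781) - 23326)) = -441499/(18*(-1/62781 - 23326)) = -441499/(18*(-1464429607/62781)) = -441499/18*(-62781/1464429607) = 9239249573/8786577642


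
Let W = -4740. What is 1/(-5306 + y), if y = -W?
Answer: -1/566 ≈ -0.0017668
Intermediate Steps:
y = 4740 (y = -1*(-4740) = 4740)
1/(-5306 + y) = 1/(-5306 + 4740) = 1/(-566) = -1/566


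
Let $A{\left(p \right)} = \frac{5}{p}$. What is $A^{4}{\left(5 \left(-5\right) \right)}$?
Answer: $\frac{1}{625} \approx 0.0016$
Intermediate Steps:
$A^{4}{\left(5 \left(-5\right) \right)} = \left(\frac{5}{5 \left(-5\right)}\right)^{4} = \left(\frac{5}{-25}\right)^{4} = \left(5 \left(- \frac{1}{25}\right)\right)^{4} = \left(- \frac{1}{5}\right)^{4} = \frac{1}{625}$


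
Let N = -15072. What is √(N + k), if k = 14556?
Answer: 2*I*√129 ≈ 22.716*I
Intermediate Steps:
√(N + k) = √(-15072 + 14556) = √(-516) = 2*I*√129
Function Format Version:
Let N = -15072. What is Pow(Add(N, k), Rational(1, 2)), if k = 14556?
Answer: Mul(2, I, Pow(129, Rational(1, 2))) ≈ Mul(22.716, I)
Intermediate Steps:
Pow(Add(N, k), Rational(1, 2)) = Pow(Add(-15072, 14556), Rational(1, 2)) = Pow(-516, Rational(1, 2)) = Mul(2, I, Pow(129, Rational(1, 2)))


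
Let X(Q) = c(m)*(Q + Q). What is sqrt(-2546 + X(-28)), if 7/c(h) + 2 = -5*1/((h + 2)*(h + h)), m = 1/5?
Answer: 15*I*sqrt(1874)/13 ≈ 49.95*I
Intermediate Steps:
m = 1/5 ≈ 0.20000
c(h) = 7/(-2 - 5/(2*h*(2 + h))) (c(h) = 7/(-2 - 5*1/((h + 2)*(h + h))) = 7/(-2 - 5*1/(2*h*(2 + h))) = 7/(-2 - 5/(2*h*(2 + h))))
X(Q) = -308*Q/169 (X(Q) = (-14*1/5*(2 + 1/5)/(5 + 4*(1/5)**2 + 8*(1/5)))*(Q + Q) = (-14*1/5*11/5/(5 + 4*(1/25) + 8/5))*(2*Q) = (-14*1/5*11/5/(5 + 4/25 + 8/5))*(2*Q) = (-14*1/5*11/5/169/25)*(2*Q) = (-14*1/5*25/169*11/5)*(2*Q) = -308*Q/169)
sqrt(-2546 + X(-28)) = sqrt(-2546 - 308/169*(-28)) = sqrt(-2546 + 8624/169) = sqrt(-421650/169) = 15*I*sqrt(1874)/13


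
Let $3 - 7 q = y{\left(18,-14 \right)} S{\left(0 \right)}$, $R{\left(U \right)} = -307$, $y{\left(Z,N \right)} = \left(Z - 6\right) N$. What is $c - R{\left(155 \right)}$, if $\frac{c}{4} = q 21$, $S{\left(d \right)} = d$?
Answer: $343$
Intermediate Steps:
$y{\left(Z,N \right)} = N \left(-6 + Z\right)$ ($y{\left(Z,N \right)} = \left(Z - 6\right) N = \left(-6 + Z\right) N = N \left(-6 + Z\right)$)
$q = \frac{3}{7}$ ($q = \frac{3}{7} - \frac{- 14 \left(-6 + 18\right) 0}{7} = \frac{3}{7} - \frac{\left(-14\right) 12 \cdot 0}{7} = \frac{3}{7} - \frac{\left(-168\right) 0}{7} = \frac{3}{7} - 0 = \frac{3}{7} + 0 = \frac{3}{7} \approx 0.42857$)
$c = 36$ ($c = 4 \cdot \frac{3}{7} \cdot 21 = 4 \cdot 9 = 36$)
$c - R{\left(155 \right)} = 36 - -307 = 36 + 307 = 343$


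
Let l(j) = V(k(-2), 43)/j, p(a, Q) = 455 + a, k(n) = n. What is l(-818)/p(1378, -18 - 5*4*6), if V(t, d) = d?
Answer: -43/1499394 ≈ -2.8678e-5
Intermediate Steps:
l(j) = 43/j
l(-818)/p(1378, -18 - 5*4*6) = (43/(-818))/(455 + 1378) = (43*(-1/818))/1833 = -43/818*1/1833 = -43/1499394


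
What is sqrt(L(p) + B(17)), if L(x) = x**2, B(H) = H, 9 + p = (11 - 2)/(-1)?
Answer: sqrt(341) ≈ 18.466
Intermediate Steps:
p = -18 (p = -9 + (11 - 2)/(-1) = -9 + 9*(-1) = -9 - 9 = -18)
sqrt(L(p) + B(17)) = sqrt((-18)**2 + 17) = sqrt(324 + 17) = sqrt(341)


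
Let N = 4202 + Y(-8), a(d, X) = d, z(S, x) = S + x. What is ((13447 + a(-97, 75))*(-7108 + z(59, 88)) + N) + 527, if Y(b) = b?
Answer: -92924629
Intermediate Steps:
N = 4194 (N = 4202 - 8 = 4194)
((13447 + a(-97, 75))*(-7108 + z(59, 88)) + N) + 527 = ((13447 - 97)*(-7108 + (59 + 88)) + 4194) + 527 = (13350*(-7108 + 147) + 4194) + 527 = (13350*(-6961) + 4194) + 527 = (-92929350 + 4194) + 527 = -92925156 + 527 = -92924629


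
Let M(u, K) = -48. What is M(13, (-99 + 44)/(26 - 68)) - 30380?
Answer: -30428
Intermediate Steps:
M(13, (-99 + 44)/(26 - 68)) - 30380 = -48 - 30380 = -30428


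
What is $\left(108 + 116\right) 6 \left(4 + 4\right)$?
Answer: $10752$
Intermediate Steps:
$\left(108 + 116\right) 6 \left(4 + 4\right) = 224 \cdot 6 \cdot 8 = 224 \cdot 48 = 10752$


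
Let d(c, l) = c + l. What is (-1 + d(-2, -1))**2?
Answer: 16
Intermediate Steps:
(-1 + d(-2, -1))**2 = (-1 + (-2 - 1))**2 = (-1 - 3)**2 = (-4)**2 = 16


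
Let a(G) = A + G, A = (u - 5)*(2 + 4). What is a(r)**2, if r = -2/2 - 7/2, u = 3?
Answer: 1089/4 ≈ 272.25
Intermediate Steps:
A = -12 (A = (3 - 5)*(2 + 4) = -2*6 = -12)
r = -9/2 (r = -2*1/2 - 7*1/2 = -1 - 7/2 = -9/2 ≈ -4.5000)
a(G) = -12 + G
a(r)**2 = (-12 - 9/2)**2 = (-33/2)**2 = 1089/4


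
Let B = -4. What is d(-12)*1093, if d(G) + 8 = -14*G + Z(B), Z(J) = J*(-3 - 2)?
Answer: 196740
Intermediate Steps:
Z(J) = -5*J (Z(J) = J*(-5) = -5*J)
d(G) = 12 - 14*G (d(G) = -8 + (-14*G - 5*(-4)) = -8 + (-14*G + 20) = -8 + (20 - 14*G) = 12 - 14*G)
d(-12)*1093 = (12 - 14*(-12))*1093 = (12 + 168)*1093 = 180*1093 = 196740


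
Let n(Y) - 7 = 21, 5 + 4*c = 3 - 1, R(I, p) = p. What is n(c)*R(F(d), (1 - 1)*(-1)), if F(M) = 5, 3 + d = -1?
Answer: 0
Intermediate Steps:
d = -4 (d = -3 - 1 = -4)
c = -¾ (c = -5/4 + (3 - 1)/4 = -5/4 + (¼)*2 = -5/4 + ½ = -¾ ≈ -0.75000)
n(Y) = 28 (n(Y) = 7 + 21 = 28)
n(c)*R(F(d), (1 - 1)*(-1)) = 28*((1 - 1)*(-1)) = 28*(0*(-1)) = 28*0 = 0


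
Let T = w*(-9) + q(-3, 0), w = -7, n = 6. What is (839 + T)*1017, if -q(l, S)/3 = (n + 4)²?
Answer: 612234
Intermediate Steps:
q(l, S) = -300 (q(l, S) = -3*(6 + 4)² = -3*10² = -3*100 = -300)
T = -237 (T = -7*(-9) - 300 = 63 - 300 = -237)
(839 + T)*1017 = (839 - 237)*1017 = 602*1017 = 612234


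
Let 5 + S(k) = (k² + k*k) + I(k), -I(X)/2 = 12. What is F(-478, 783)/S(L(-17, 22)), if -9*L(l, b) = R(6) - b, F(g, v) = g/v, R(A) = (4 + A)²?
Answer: -478/94917 ≈ -0.0050360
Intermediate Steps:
I(X) = -24 (I(X) = -2*12 = -24)
L(l, b) = -100/9 + b/9 (L(l, b) = -((4 + 6)² - b)/9 = -(10² - b)/9 = -(100 - b)/9 = -100/9 + b/9)
S(k) = -29 + 2*k² (S(k) = -5 + ((k² + k*k) - 24) = -5 + ((k² + k²) - 24) = -5 + (2*k² - 24) = -5 + (-24 + 2*k²) = -29 + 2*k²)
F(-478, 783)/S(L(-17, 22)) = (-478/783)/(-29 + 2*(-100/9 + (⅑)*22)²) = (-478*1/783)/(-29 + 2*(-100/9 + 22/9)²) = -478/(783*(-29 + 2*(-26/3)²)) = -478/(783*(-29 + 2*(676/9))) = -478/(783*(-29 + 1352/9)) = -478/(783*1091/9) = -478/783*9/1091 = -478/94917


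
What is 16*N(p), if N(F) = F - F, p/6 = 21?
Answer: 0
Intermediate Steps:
p = 126 (p = 6*21 = 126)
N(F) = 0
16*N(p) = 16*0 = 0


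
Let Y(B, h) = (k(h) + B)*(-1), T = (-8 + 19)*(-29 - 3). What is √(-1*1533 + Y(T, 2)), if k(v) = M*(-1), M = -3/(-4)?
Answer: I*√4721/2 ≈ 34.355*I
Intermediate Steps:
M = ¾ (M = -3*(-¼) = ¾ ≈ 0.75000)
k(v) = -¾ (k(v) = (¾)*(-1) = -¾)
T = -352 (T = 11*(-32) = -352)
Y(B, h) = ¾ - B (Y(B, h) = (-¾ + B)*(-1) = ¾ - B)
√(-1*1533 + Y(T, 2)) = √(-1*1533 + (¾ - 1*(-352))) = √(-1533 + (¾ + 352)) = √(-1533 + 1411/4) = √(-4721/4) = I*√4721/2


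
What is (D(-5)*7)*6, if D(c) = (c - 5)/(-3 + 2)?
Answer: 420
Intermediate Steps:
D(c) = 5 - c (D(c) = (-5 + c)/(-1) = (-5 + c)*(-1) = 5 - c)
(D(-5)*7)*6 = ((5 - 1*(-5))*7)*6 = ((5 + 5)*7)*6 = (10*7)*6 = 70*6 = 420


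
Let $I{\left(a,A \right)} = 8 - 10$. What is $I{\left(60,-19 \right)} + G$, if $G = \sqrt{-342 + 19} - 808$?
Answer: $-810 + i \sqrt{323} \approx -810.0 + 17.972 i$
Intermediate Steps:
$I{\left(a,A \right)} = -2$ ($I{\left(a,A \right)} = 8 - 10 = -2$)
$G = -808 + i \sqrt{323}$ ($G = \sqrt{-323} - 808 = i \sqrt{323} - 808 = -808 + i \sqrt{323} \approx -808.0 + 17.972 i$)
$I{\left(60,-19 \right)} + G = -2 - \left(808 - i \sqrt{323}\right) = -810 + i \sqrt{323}$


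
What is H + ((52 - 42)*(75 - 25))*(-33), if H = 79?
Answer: -16421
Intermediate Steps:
H + ((52 - 42)*(75 - 25))*(-33) = 79 + ((52 - 42)*(75 - 25))*(-33) = 79 + (10*50)*(-33) = 79 + 500*(-33) = 79 - 16500 = -16421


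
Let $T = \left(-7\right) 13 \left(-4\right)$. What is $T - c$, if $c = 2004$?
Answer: $-1640$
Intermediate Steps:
$T = 364$ ($T = \left(-91\right) \left(-4\right) = 364$)
$T - c = 364 - 2004 = -1640$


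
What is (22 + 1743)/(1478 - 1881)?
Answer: -1765/403 ≈ -4.3797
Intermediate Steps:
(22 + 1743)/(1478 - 1881) = 1765/(-403) = 1765*(-1/403) = -1765/403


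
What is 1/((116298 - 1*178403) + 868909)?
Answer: 1/806804 ≈ 1.2395e-6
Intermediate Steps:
1/((116298 - 1*178403) + 868909) = 1/((116298 - 178403) + 868909) = 1/(-62105 + 868909) = 1/806804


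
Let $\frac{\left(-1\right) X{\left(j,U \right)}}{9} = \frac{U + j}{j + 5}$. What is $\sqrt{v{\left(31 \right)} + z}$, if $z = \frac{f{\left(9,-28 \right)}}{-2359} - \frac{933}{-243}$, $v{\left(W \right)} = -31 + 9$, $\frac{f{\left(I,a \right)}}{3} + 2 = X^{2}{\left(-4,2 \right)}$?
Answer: $\frac{7 i \sqrt{3486265}}{3033} \approx 4.3093 i$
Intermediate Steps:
$X{\left(j,U \right)} = - \frac{9 \left(U + j\right)}{5 + j}$ ($X{\left(j,U \right)} = - 9 \frac{U + j}{j + 5} = - 9 \frac{U + j}{5 + j} = - \frac{9 \left(U + j\right)}{5 + j}$)
$f{\left(I,a \right)} = 966$ ($f{\left(I,a \right)} = -6 + 3 \left(\frac{9 \left(\left(-1\right) 2 - -4\right)}{5 - 4}\right)^{2} = -6 + 3 \left(\frac{9 \left(-2 + 4\right)}{1}\right)^{2} = -6 + 3 \left(9 \cdot 1 \cdot 2\right)^{2} = -6 + 3 \cdot 18^{2} = -6 + 3 \cdot 324 = -6 + 972 = 966$)
$v{\left(W \right)} = -22$
$z = \frac{93629}{27297}$ ($z = \frac{966}{-2359} - \frac{933}{-243} = 966 \left(- \frac{1}{2359}\right) - - \frac{311}{81} = - \frac{138}{337} + \frac{311}{81} = \frac{93629}{27297} \approx 3.43$)
$\sqrt{v{\left(31 \right)} + z} = \sqrt{-22 + \frac{93629}{27297}} = \sqrt{- \frac{506905}{27297}} = \frac{7 i \sqrt{3486265}}{3033}$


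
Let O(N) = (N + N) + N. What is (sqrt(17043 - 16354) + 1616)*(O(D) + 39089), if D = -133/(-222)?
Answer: 2337316952/37 + 2892719*sqrt(689)/74 ≈ 6.4197e+7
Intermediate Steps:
D = 133/222 (D = -133*(-1/222) = 133/222 ≈ 0.59910)
O(N) = 3*N (O(N) = 2*N + N = 3*N)
(sqrt(17043 - 16354) + 1616)*(O(D) + 39089) = (sqrt(17043 - 16354) + 1616)*(3*(133/222) + 39089) = (sqrt(689) + 1616)*(133/74 + 39089) = (1616 + sqrt(689))*(2892719/74) = 2337316952/37 + 2892719*sqrt(689)/74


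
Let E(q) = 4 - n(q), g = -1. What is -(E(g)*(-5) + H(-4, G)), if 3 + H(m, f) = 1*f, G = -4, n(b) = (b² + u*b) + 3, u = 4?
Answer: 27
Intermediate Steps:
n(b) = 3 + b² + 4*b (n(b) = (b² + 4*b) + 3 = 3 + b² + 4*b)
E(q) = 1 - q² - 4*q (E(q) = 4 - (3 + q² + 4*q) = 4 + (-3 - q² - 4*q) = 1 - q² - 4*q)
H(m, f) = -3 + f (H(m, f) = -3 + 1*f = -3 + f)
-(E(g)*(-5) + H(-4, G)) = -((1 - 1*(-1)² - 4*(-1))*(-5) + (-3 - 4)) = -((1 - 1*1 + 4)*(-5) - 7) = -((1 - 1 + 4)*(-5) - 7) = -(4*(-5) - 7) = -(-20 - 7) = -1*(-27) = 27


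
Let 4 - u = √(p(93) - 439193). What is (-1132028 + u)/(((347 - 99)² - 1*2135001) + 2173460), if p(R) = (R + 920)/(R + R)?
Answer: -1132024/99963 - 19*I*√42089010/18593118 ≈ -11.324 - 0.0066296*I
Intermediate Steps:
p(R) = (920 + R)/(2*R) (p(R) = (920 + R)/((2*R)) = (920 + R)*(1/(2*R)) = (920 + R)/(2*R))
u = 4 - 19*I*√42089010/186 (u = 4 - √((½)*(920 + 93)/93 - 439193) = 4 - √((½)*(1/93)*1013 - 439193) = 4 - √(1013/186 - 439193) = 4 - √(-81688885/186) = 4 - 19*I*√42089010/186 ≈ 4.0 - 662.71*I)
(-1132028 + u)/(((347 - 99)² - 1*2135001) + 2173460) = (-1132028 + (4 - 19*I*√42089010/186))/(((347 - 99)² - 1*2135001) + 2173460) = (-1132024 - 19*I*√42089010/186)/((248² - 2135001) + 2173460) = (-1132024 - 19*I*√42089010/186)/((61504 - 2135001) + 2173460) = (-1132024 - 19*I*√42089010/186)/(-2073497 + 2173460) = (-1132024 - 19*I*√42089010/186)/99963 = (-1132024 - 19*I*√42089010/186)*(1/99963) = -1132024/99963 - 19*I*√42089010/18593118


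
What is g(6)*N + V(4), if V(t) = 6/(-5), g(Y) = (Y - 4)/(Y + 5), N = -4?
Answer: -106/55 ≈ -1.9273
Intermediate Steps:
g(Y) = (-4 + Y)/(5 + Y)
V(t) = -6/5 (V(t) = 6*(-⅕) = -6/5)
g(6)*N + V(4) = ((-4 + 6)/(5 + 6))*(-4) - 6/5 = (2/11)*(-4) - 6/5 = -8/11 - 6/5 = -106/55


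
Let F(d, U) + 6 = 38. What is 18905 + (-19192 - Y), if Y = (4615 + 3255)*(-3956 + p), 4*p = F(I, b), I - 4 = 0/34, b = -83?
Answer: 31070473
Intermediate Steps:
I = 4 (I = 4 + 0/34 = 4 + 0*(1/34) = 4 + 0 = 4)
F(d, U) = 32 (F(d, U) = -6 + 38 = 32)
p = 8 (p = (¼)*32 = 8)
Y = -31070760 (Y = (4615 + 3255)*(-3956 + 8) = 7870*(-3948) = -31070760)
18905 + (-19192 - Y) = 18905 + (-19192 - 1*(-31070760)) = 18905 + (-19192 + 31070760) = 18905 + 31051568 = 31070473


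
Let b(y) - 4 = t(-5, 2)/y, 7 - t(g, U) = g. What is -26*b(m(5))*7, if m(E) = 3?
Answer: -1456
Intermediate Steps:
t(g, U) = 7 - g
b(y) = 4 + 12/y (b(y) = 4 + (7 - 1*(-5))/y = 4 + (7 + 5)/y = 4 + 12/y)
-26*b(m(5))*7 = -26*(4 + 12/3)*7 = -26*(4 + 12*(⅓))*7 = -26*(4 + 4)*7 = -26*8*7 = -208*7 = -1456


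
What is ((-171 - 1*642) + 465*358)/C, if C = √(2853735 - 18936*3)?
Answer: 55219*√2796927/932309 ≈ 99.053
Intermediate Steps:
C = √2796927 (C = √(2853735 - 56808) = √2796927 ≈ 1672.4)
((-171 - 1*642) + 465*358)/C = ((-171 - 1*642) + 465*358)/(√2796927) = ((-171 - 642) + 166470)*(√2796927/2796927) = (-813 + 166470)*(√2796927/2796927) = 165657*(√2796927/2796927) = 55219*√2796927/932309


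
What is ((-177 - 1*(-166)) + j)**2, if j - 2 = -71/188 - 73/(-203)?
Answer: 118449547225/1456490896 ≈ 81.325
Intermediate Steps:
j = 75639/38164 (j = 2 + (-71/188 - 73/(-203)) = 2 + (-71*1/188 - 73*(-1/203)) = 2 + (-71/188 + 73/203) = 2 - 689/38164 = 75639/38164 ≈ 1.9819)
((-177 - 1*(-166)) + j)**2 = ((-177 - 1*(-166)) + 75639/38164)**2 = ((-177 + 166) + 75639/38164)**2 = (-11 + 75639/38164)**2 = (-344165/38164)**2 = 118449547225/1456490896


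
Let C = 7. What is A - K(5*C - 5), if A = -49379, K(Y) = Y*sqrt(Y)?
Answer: -49379 - 30*sqrt(30) ≈ -49543.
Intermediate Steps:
K(Y) = Y**(3/2)
A - K(5*C - 5) = -49379 - (5*7 - 5)**(3/2) = -49379 - (35 - 5)**(3/2) = -49379 - 30**(3/2) = -49379 - 30*sqrt(30)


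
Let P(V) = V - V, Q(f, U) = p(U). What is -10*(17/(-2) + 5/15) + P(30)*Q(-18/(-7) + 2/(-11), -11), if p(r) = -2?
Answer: 245/3 ≈ 81.667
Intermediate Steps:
Q(f, U) = -2
P(V) = 0
-10*(17/(-2) + 5/15) + P(30)*Q(-18/(-7) + 2/(-11), -11) = -10*(17/(-2) + 5/15) + 0*(-2) = -10*(17*(-1/2) + 5*(1/15)) + 0 = -10*(-17/2 + 1/3) + 0 = -10*(-49/6) + 0 = 245/3 + 0 = 245/3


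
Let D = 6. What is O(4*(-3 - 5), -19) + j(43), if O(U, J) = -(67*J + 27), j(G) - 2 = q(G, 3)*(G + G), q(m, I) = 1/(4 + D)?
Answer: 6283/5 ≈ 1256.6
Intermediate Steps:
q(m, I) = 1/10 (q(m, I) = 1/(4 + 6) = 1/10)
j(G) = 2 + G/5 (j(G) = 2 + (G + G)/10 = 2 + (2*G)/10 = 2 + G/5)
O(U, J) = -27 - 67*J (O(U, J) = -(27 + 67*J) = -27 - 67*J)
O(4*(-3 - 5), -19) + j(43) = (-27 - 67*(-19)) + (2 + (1/5)*43) = (-27 + 1273) + (2 + 43/5) = 1246 + 53/5 = 6283/5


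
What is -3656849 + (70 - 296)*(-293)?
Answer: -3590631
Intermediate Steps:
-3656849 + (70 - 296)*(-293) = -3656849 - 226*(-293) = -3656849 + 66218 = -3590631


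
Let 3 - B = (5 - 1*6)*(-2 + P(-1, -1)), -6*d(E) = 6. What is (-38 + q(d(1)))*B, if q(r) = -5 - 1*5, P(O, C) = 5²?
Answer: -1248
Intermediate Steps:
d(E) = -1 (d(E) = -⅙*6 = -1)
P(O, C) = 25
q(r) = -10 (q(r) = -5 - 5 = -10)
B = 26 (B = 3 - (5 - 1*6)*(-2 + 25) = 3 - (5 - 6)*23 = 3 - (-1)*23 = 3 - 1*(-23) = 3 + 23 = 26)
(-38 + q(d(1)))*B = (-38 - 10)*26 = -48*26 = -1248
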